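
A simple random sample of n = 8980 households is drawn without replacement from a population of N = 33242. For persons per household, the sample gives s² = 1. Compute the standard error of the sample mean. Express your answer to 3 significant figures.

0.00902

Under SRS without replacement, Var(ȳ) = (1 − f)·s²/n with f = n/N = 8980/33242 = 0.27014018.
Var(ȳ) = (1 − 0.27014018)·1/8980 = 0.72985982·1.1135857 × 10^-4 = 8.1276149 × 10^-5.
SE(ȳ) = √(8.1276149 × 10^-5) = 0.00902.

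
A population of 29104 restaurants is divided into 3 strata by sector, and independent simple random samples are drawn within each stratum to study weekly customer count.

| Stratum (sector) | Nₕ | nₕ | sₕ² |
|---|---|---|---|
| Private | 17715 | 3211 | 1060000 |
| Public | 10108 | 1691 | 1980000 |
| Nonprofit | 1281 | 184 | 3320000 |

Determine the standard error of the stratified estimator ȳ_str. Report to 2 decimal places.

15.74

Var(ȳ_str) = Σₕ Wₕ²(1 − fₕ)sₕ²/nₕ with Wₕ = Nₕ/N, N = 29104.
Private: Wₕ = 0.60867922; term = 0.60867922²·(1 − 0.18125882)·1060000/3211 = 100.13575.
Public: Wₕ = 0.34730621; term = 0.34730621²·(1 − 0.16729323)·1980000/1691 = 117.60852.
Nonprofit: Wₕ = 0.04401457; term = 0.04401457²·(1 − 0.14363778)·3320000/184 = 29.934407.
Sum = 247.67868.
SE = √(247.67868) = 15.74.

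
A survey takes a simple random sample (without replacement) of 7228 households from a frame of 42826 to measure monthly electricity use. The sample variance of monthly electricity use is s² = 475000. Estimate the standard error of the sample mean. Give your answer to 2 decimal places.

Under SRS without replacement, Var(ȳ) = (1 − f)·s²/n with f = n/N = 7228/42826 = 0.16877598.
Var(ȳ) = (1 − 0.16877598)·475000/7228 = 0.83122402·65.716657 = 54.625264.
SE(ȳ) = √(54.625264) = 7.39.

7.39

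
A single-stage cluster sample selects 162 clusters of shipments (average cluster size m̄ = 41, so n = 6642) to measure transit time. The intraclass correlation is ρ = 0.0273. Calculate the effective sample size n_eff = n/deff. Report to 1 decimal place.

3175.0

deff = 1 + (41 − 1)·0.0273 = 1 + 1.092 = 2.092.
n_eff = 6642 / 2.092 = 3175.0.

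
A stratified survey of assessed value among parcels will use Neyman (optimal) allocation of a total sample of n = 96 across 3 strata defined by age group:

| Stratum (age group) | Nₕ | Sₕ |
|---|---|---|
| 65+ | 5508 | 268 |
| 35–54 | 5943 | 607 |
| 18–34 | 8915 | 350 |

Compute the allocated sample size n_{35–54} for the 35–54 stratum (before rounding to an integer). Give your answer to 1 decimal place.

42.2

Neyman allocation: nₕ = n·NₕSₕ / Σⱼ NⱼSⱼ.
Σ NⱼSⱼ = 5508·268 + 5943·607 + 8915·350 = 8.203795 × 10^6.
n_{35–54} = 96·5943·607 / (8.203795 × 10^6) = 42.2.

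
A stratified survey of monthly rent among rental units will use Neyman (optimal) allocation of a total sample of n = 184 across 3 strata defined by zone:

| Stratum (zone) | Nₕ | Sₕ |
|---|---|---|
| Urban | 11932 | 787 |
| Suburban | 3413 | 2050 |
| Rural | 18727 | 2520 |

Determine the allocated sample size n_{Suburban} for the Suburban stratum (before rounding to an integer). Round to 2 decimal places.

Neyman allocation: nₕ = n·NₕSₕ / Σⱼ NⱼSⱼ.
Σ NⱼSⱼ = 11932·787 + 3413·2050 + 18727·2520 = 6.3579174 × 10^7.
n_{Suburban} = 184·3413·2050 / (6.3579174 × 10^7) = 20.25.

20.25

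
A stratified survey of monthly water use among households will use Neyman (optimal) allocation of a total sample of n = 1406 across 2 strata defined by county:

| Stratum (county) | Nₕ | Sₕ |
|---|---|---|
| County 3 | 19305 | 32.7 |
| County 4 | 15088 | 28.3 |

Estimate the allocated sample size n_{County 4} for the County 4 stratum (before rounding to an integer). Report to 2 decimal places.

Neyman allocation: nₕ = n·NₕSₕ / Σⱼ NⱼSⱼ.
Σ NⱼSⱼ = 19305·32.7 + 15088·28.3 = 1.0582639 × 10^6.
n_{County 4} = 1406·15088·28.3 / (1.0582639 × 10^6) = 567.30.

567.30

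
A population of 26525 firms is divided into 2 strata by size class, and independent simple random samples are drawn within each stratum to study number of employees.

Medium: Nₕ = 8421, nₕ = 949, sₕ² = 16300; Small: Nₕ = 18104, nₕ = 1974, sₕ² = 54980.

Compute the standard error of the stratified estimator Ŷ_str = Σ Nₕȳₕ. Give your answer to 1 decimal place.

Var(Ŷ_str) = Σₕ Nₕ²(1 − fₕ)sₕ²/nₕ.
Medium: 8421²·(1 − 949/8421)·16300/949 = 1.0807417 × 10^9.
Small: 18104²·(1 − 1974/18104)·54980/1974 = 8.1332945 × 10^9.
Sum = 9.2140362 × 10^9.
SE = √(9.2140362 × 10^9) = 95989.8.

95989.8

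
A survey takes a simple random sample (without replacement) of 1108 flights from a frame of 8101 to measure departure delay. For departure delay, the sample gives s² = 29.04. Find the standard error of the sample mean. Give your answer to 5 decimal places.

0.15041

Under SRS without replacement, Var(ȳ) = (1 − f)·s²/n with f = n/N = 1108/8101 = 0.13677324.
Var(ȳ) = (1 − 0.13677324)·29.04/1108 = 0.86322676·0.026209386 = 0.022624644.
SE(ȳ) = √(0.022624644) = 0.15041.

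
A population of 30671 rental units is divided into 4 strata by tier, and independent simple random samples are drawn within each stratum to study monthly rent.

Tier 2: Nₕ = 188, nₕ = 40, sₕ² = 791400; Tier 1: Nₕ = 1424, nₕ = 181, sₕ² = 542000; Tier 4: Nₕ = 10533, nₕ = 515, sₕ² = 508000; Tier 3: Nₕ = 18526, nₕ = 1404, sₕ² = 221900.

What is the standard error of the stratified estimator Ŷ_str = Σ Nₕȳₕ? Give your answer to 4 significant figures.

400100

Var(Ŷ_str) = Σₕ Nₕ²(1 − fₕ)sₕ²/nₕ.
Tier 2: 188²·(1 − 40/188)·791400/40 = 5.5049784 × 10^8.
Tier 1: 1424²·(1 − 181/1424)·542000/181 = 5.3003168 × 10^9.
Tier 4: 10533²·(1 − 515/10533)·508000/515 = 1.0408535 × 10^11.
Tier 3: 18526²·(1 − 1404/18526)·221900/1404 = 5.0133306 × 10^10.
Sum = 1.6006947 × 10^11.
SE = √(1.6006947 × 10^11) = 400100.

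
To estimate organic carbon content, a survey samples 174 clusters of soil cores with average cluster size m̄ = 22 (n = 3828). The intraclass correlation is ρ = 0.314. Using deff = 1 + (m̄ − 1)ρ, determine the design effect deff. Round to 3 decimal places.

deff = 1 + (22 − 1)·0.314 = 1 + 6.594 = 7.594.

7.594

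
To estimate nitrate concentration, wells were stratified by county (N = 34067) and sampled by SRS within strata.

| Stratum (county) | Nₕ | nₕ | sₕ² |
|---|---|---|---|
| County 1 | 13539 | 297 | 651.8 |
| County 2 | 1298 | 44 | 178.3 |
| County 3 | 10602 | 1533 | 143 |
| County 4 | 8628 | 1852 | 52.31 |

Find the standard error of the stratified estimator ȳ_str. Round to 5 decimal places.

Var(ȳ_str) = Σₕ Wₕ²(1 − fₕ)sₕ²/nₕ with Wₕ = Nₕ/N, N = 34067.
County 1: Wₕ = 0.39742273; term = 0.39742273²·(1 − 0.02193663)·651.8/297 = 0.33902389.
County 2: Wₕ = 0.03810139; term = 0.03810139²·(1 − 0.03389831)·178.3/44 = 0.0056833332.
County 3: Wₕ = 0.31121026; term = 0.31121026²·(1 − 0.14459536)·143/1533 = 0.0077281101.
County 4: Wₕ = 0.25326562; term = 0.25326562²·(1 − 0.21464998)·52.31/1852 = 0.0014228512.
Sum = 0.35385818.
SE = √(0.35385818) = 0.59486.

0.59486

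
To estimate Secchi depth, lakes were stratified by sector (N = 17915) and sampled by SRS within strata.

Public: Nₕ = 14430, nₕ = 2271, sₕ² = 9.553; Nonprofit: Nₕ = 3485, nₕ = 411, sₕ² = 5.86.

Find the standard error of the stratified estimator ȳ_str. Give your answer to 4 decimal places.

0.0527

Var(ȳ_str) = Σₕ Wₕ²(1 − fₕ)sₕ²/nₕ with Wₕ = Nₕ/N, N = 17915.
Public: Wₕ = 0.80547028; term = 0.80547028²·(1 − 0.15738046)·9.553/2271 = 0.0022996048.
Nonprofit: Wₕ = 0.19452972; term = 0.19452972²·(1 − 0.11793400)·5.86/411 = 4.7591437 × 10^-4.
Sum = 0.0027755192.
SE = √(0.0027755192) = 0.0527.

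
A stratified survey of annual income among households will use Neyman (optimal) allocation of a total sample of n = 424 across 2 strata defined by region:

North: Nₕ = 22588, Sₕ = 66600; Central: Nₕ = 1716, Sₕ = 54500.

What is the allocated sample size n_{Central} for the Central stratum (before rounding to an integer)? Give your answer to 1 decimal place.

24.8

Neyman allocation: nₕ = n·NₕSₕ / Σⱼ NⱼSⱼ.
Σ NⱼSⱼ = 22588·66600 + 1716·54500 = 1.5978828 × 10^9.
n_{Central} = 424·1716·54500 / (1.5978828 × 10^9) = 24.8.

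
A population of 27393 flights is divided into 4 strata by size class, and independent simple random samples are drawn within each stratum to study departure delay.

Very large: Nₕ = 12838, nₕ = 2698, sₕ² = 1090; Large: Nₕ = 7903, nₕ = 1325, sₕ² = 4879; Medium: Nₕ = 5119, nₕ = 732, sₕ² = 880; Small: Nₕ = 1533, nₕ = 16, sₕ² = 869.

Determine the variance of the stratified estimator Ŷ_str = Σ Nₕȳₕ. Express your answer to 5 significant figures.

3.9732 × 10^8

Var(Ŷ_str) = Σₕ Nₕ²(1 − fₕ)sₕ²/nₕ.
Very large: 12838²·(1 − 2698/12838)·1090/2698 = 5.2592023 × 10^7.
Large: 7903²·(1 − 1325/7903)·4879/1325 = 1.9142594 × 10^8.
Medium: 5119²·(1 − 732/5119)·880/732 = 2.699755 × 10^7.
Small: 1533²·(1 − 16/1533)·869/16 = 1.2630703 × 10^8.
Sum = 3.9732254 × 10^8.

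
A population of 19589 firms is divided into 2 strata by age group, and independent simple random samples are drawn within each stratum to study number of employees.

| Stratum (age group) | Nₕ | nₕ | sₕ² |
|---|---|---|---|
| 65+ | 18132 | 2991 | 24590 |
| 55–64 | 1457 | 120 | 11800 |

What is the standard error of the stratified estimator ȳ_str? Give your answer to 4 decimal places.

Var(ȳ_str) = Σₕ Wₕ²(1 − fₕ)sₕ²/nₕ with Wₕ = Nₕ/N, N = 19589.
65+: Wₕ = 0.92562152; term = 0.92562152²·(1 − 0.16495698)·24590/2991 = 5.8819029.
55–64: Wₕ = 0.07437848; term = 0.07437848²·(1 − 0.08236102)·11800/120 = 0.49919151.
Sum = 6.3810944.
SE = √(6.3810944) = 2.5261.

2.5261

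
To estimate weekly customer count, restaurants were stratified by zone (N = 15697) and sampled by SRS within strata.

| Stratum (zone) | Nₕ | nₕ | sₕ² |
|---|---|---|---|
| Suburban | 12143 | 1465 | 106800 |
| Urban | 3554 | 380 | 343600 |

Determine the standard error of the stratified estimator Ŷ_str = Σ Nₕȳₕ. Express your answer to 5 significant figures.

Var(Ŷ_str) = Σₕ Nₕ²(1 − fₕ)sₕ²/nₕ.
Suburban: 12143²·(1 − 1465/12143)·106800/1465 = 9.4525621 × 10^9.
Urban: 3554²·(1 − 380/3554)·343600/380 = 1.0199853 × 10^10.
Sum = 1.9652415 × 10^10.
SE = √(1.9652415 × 10^10) = 140190.

140190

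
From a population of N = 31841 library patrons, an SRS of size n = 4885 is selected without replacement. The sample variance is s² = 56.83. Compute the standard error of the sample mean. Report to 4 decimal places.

Under SRS without replacement, Var(ȳ) = (1 − f)·s²/n with f = n/N = 4885/31841 = 0.15341855.
Var(ȳ) = (1 − 0.15341855)·56.83/4885 = 0.84658145·0.011633572 = 0.0098487664.
SE(ȳ) = √(0.0098487664) = 0.0992.

0.0992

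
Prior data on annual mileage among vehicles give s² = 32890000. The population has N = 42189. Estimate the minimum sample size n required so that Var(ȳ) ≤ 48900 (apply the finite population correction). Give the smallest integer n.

663

Without fpc, n₀ = s²/D = 32890000/48900 = 672.5971.
With fpc, (1 − n/N)·s²/n ≤ D requires n ≥ n₀/(1 + n₀/N) = 672.5971/(1 + 672.5971/42189) = 662.0425.
Rounding up, n = 663.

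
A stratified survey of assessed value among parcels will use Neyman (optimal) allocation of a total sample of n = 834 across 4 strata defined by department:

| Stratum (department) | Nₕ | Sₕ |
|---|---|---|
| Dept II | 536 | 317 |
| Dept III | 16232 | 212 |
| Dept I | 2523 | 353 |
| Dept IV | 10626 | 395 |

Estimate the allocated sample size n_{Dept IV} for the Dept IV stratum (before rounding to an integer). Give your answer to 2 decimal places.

Neyman allocation: nₕ = n·NₕSₕ / Σⱼ NⱼSⱼ.
Σ NⱼSⱼ = 536·317 + 16232·212 + 2523·353 + 10626·395 = 8.698985 × 10^6.
n_{Dept IV} = 834·10626·395 / (8.698985 × 10^6) = 402.41.

402.41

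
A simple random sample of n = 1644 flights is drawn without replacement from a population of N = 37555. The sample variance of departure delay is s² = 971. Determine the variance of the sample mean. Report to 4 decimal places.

0.5648

Under SRS without replacement, Var(ȳ) = (1 − f)·s²/n with f = n/N = 1644/37555 = 0.04377580.
Var(ȳ) = (1 − 0.04377580)·971/1644 = 0.95622420·0.5906326 = 0.56477719.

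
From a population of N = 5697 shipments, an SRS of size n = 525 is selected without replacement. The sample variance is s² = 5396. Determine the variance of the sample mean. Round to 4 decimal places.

Under SRS without replacement, Var(ȳ) = (1 − f)·s²/n with f = n/N = 525/5697 = 0.09215377.
Var(ȳ) = (1 − 0.09215377)·5396/525 = 0.90784623·10.278095 = 9.3309301.

9.3309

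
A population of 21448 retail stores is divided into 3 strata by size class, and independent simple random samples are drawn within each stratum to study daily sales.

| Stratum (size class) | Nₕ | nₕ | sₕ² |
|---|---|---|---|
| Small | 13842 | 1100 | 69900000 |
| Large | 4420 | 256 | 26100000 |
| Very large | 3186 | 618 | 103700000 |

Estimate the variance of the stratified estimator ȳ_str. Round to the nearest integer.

Var(ȳ_str) = Σₕ Wₕ²(1 − fₕ)sₕ²/nₕ with Wₕ = Nₕ/N, N = 21448.
Small: Wₕ = 0.64537486; term = 0.64537486²·(1 − 0.07946828)·69900000/1100 = 24363.93.
Large: Wₕ = 0.20607982; term = 0.20607982²·(1 − 0.05791855)·26100000/256 = 4079.0585.
Very large: Wₕ = 0.14854532; term = 0.14854532²·(1 − 0.19397363)·103700000/618 = 2984.403.
Sum = 31427.392.

31427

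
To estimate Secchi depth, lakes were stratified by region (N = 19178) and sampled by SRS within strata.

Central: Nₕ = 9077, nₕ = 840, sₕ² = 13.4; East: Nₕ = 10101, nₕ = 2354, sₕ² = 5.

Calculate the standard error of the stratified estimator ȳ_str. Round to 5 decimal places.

0.06078

Var(ȳ_str) = Σₕ Wₕ²(1 − fₕ)sₕ²/nₕ with Wₕ = Nₕ/N, N = 19178.
Central: Wₕ = 0.47330274; term = 0.47330274²·(1 − 0.09254159)·13.4/840 = 0.0032428756.
East: Wₕ = 0.52669726; term = 0.52669726²·(1 − 0.23304623)·5/2354 = 4.5191301 × 10^-4.
Sum = 0.0036947886.
SE = √(0.0036947886) = 0.06078.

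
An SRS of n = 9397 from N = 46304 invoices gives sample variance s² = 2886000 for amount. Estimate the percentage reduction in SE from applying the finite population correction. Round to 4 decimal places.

f = n/N = 9397/46304 = 0.20294143.
SE_no-fpc = √(s²/n) = 17.524819; SE_fpc = √((1−f)s²/n) = 15.645832.
Ratio = √(1−f) = 0.89278137. Reduction = 100·(1 − 0.89278137) = 10.7219%.

10.7219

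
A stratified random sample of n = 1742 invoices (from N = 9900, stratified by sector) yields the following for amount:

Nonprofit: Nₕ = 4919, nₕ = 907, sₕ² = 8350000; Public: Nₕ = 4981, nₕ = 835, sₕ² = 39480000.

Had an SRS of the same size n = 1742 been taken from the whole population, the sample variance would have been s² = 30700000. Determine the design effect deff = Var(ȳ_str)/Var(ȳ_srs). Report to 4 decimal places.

Var(ȳ_str) = Σ Wₕ²(1−fₕ)sₕ²/nₕ with Wₕ = Nₕ/9900:
  Nonprofit: (4919/9900)²·(1−907/4919)·8350000/907 = 1853.7303
  Public: (4981/9900)²·(1−835/4981)·39480000/835 = 9962.4492
  → Var(ȳ_str) = 11816.18.
Var(ȳ_srs) = (1 − 1742/9900)·30700000/1742 = 14522.411.
deff = 11816.18 / 14522.411 = 0.8137.

0.8137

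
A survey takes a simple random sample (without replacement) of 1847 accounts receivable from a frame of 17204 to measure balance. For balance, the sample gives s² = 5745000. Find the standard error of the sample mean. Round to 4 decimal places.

Under SRS without replacement, Var(ȳ) = (1 − f)·s²/n with f = n/N = 1847/17204 = 0.10735875.
Var(ȳ) = (1 − 0.10735875)·5745000/1847 = 0.89264125·3110.4494 = 2776.5154.
SE(ȳ) = √(2776.5154) = 52.6927.

52.6927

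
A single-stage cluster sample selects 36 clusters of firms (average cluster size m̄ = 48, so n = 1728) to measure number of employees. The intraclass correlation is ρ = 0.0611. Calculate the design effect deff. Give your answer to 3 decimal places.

3.872

deff = 1 + (48 − 1)·0.0611 = 1 + 2.8717 = 3.8717.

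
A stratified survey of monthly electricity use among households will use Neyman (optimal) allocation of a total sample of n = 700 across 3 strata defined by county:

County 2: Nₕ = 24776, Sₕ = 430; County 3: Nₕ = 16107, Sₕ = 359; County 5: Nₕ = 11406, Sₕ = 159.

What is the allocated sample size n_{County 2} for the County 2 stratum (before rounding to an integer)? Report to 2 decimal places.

Neyman allocation: nₕ = n·NₕSₕ / Σⱼ NⱼSⱼ.
Σ NⱼSⱼ = 24776·430 + 16107·359 + 11406·159 = 1.8249647 × 10^7.
n_{County 2} = 700·24776·430 / (1.8249647 × 10^7) = 408.64.

408.64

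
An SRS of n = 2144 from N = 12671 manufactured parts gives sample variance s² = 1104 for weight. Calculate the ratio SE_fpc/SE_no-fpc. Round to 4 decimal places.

f = n/N = 2144/12671 = 0.16920527.
SE_no-fpc = √(s²/n) = 0.71758301; SE_fpc = √((1−f)s²/n) = 0.65406214.
Ratio = √(1−f) = 0.91147942.

0.9115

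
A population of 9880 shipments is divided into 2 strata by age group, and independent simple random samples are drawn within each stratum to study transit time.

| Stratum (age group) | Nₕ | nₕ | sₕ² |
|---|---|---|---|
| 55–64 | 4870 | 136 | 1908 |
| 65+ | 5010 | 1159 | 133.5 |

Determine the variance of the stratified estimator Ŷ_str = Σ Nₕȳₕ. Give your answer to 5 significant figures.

3.2566 × 10^8

Var(Ŷ_str) = Σₕ Nₕ²(1 − fₕ)sₕ²/nₕ.
55–64: 4870²·(1 − 136/4870)·1908/136 = 3.234422 × 10^8.
65+: 5010²·(1 − 1159/5010)·133.5/1159 = 2.2223327 × 10^6.
Sum = 3.2566453 × 10^8.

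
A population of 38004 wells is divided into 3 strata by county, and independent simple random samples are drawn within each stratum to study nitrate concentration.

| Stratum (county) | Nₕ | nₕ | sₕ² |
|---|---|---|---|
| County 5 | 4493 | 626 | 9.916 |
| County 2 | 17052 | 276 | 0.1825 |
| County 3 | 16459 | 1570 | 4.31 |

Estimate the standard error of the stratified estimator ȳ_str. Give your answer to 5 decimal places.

Var(ȳ_str) = Σₕ Wₕ²(1 − fₕ)sₕ²/nₕ with Wₕ = Nₕ/N, N = 38004.
County 5: Wₕ = 0.11822440; term = 0.11822440²·(1 − 0.13932784)·9.916/626 = 1.9055228 × 10^-4.
County 2: Wₕ = 0.44868961; term = 0.44868961²·(1 − 0.01618578)·0.1825/276 = 1.309661 × 10^-4.
County 3: Wₕ = 0.43308599; term = 0.43308599²·(1 − 0.09538854)·4.31/1570 = 4.6578766 × 10^-4.
Sum = 7.8730604 × 10^-4.
SE = √(7.8730604 × 10^-4) = 0.02806.

0.02806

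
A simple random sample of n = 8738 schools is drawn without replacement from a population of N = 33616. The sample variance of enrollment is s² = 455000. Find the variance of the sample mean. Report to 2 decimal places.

Under SRS without replacement, Var(ȳ) = (1 − f)·s²/n with f = n/N = 8738/33616 = 0.25993574.
Var(ȳ) = (1 − 0.25993574)·455000/8738 = 0.74006426·52.071412 = 38.536191.

38.54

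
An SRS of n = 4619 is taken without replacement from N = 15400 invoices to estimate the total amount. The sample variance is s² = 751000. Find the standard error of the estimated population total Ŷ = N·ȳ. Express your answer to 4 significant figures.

164300

Var(Ŷ) = N²·Var(ȳ) = N²·(1 − n/N)·s²/n.
f = 4619/15400 = 0.29993506; Var(ȳ) = 0.70006494·751000/4619 = 113.82307.
Var(Ŷ) = 15400² · 113.82307 = 2.6994279 × 10^10.
SE(Ŷ) = √(2.6994279 × 10^10) = 164300.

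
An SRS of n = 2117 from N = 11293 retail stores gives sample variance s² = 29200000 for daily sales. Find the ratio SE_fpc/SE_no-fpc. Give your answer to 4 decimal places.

f = n/N = 2117/11293 = 0.18746126.
SE_no-fpc = √(s²/n) = 117.44404; SE_fpc = √((1−f)s²/n) = 105.86515.
Ratio = √(1−f) = 0.90140931.

0.9014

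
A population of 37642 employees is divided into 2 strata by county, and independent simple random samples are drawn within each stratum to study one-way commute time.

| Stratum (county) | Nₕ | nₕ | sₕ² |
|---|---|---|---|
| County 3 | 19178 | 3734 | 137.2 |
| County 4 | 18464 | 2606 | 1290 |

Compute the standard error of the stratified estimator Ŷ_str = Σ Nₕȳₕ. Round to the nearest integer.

Var(Ŷ_str) = Σₕ Nₕ²(1 − fₕ)sₕ²/nₕ.
County 3: 19178²·(1 − 3734/19178)·137.2/3734 = 1.0882857 × 10^7.
County 4: 18464²·(1 − 2606/18464)·1290/2606 = 1.4494042 × 10^8.
Sum = 1.5582328 × 10^8.
SE = √(1.5582328 × 10^8) = 12483.

12483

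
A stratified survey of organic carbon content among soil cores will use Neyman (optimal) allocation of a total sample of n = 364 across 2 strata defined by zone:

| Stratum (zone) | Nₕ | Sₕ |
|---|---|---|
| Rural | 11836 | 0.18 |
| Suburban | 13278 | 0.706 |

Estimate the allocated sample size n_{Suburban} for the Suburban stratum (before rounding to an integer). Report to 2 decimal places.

296.59

Neyman allocation: nₕ = n·NₕSₕ / Σⱼ NⱼSⱼ.
Σ NⱼSⱼ = 11836·0.18 + 13278·0.706 = 11504.748.
n_{Suburban} = 364·13278·0.706 / 11504.748 = 296.59.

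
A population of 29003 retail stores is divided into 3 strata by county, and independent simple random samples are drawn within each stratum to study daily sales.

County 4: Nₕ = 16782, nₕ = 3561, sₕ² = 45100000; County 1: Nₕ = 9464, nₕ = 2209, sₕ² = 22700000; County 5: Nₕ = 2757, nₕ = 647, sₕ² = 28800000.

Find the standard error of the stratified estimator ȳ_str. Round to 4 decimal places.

Var(ȳ_str) = Σₕ Wₕ²(1 − fₕ)sₕ²/nₕ with Wₕ = Nₕ/N, N = 29003.
County 4: Wₕ = 0.57862980; term = 0.57862980²·(1 − 0.21219163)·45100000/3561 = 3340.6174.
County 1: Wₕ = 0.32631107; term = 0.32631107²·(1 − 0.23341082)·22700000/2209 = 838.79618.
County 5: Wₕ = 0.09505913; term = 0.09505913²·(1 − 0.23467537)·28800000/647 = 307.83754.
Sum = 4487.2511.
SE = √(4487.2511) = 66.9869.

66.9869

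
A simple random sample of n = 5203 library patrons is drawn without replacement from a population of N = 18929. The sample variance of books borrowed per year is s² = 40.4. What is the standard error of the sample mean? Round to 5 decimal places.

Under SRS without replacement, Var(ȳ) = (1 − f)·s²/n with f = n/N = 5203/18929 = 0.27486925.
Var(ȳ) = (1 − 0.27486925)·40.4/5203 = 0.72513075·0.0077647511 = 0.0056304598.
SE(ȳ) = √(0.0056304598) = 0.07504.

0.07504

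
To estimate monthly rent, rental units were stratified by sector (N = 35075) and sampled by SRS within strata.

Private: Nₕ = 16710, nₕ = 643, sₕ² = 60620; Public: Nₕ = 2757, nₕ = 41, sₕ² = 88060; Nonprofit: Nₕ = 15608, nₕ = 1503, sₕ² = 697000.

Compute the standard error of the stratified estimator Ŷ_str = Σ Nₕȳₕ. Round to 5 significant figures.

378800

Var(Ŷ_str) = Σₕ Nₕ²(1 − fₕ)sₕ²/nₕ.
Private: 16710²·(1 − 643/16710)·60620/643 = 2.5311402 × 10^10.
Public: 2757²·(1 − 41/2757)·88060/41 = 1.6082789 × 10^10.
Nonprofit: 15608²·(1 − 1503/15608)·697000/1503 = 1.0209257 × 10^11.
Sum = 1.4348676 × 10^11.
SE = √(1.4348676 × 10^11) = 378800.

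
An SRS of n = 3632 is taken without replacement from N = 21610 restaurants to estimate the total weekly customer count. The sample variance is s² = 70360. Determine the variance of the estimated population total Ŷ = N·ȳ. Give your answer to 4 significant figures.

Var(Ŷ) = N²·Var(ȳ) = N²·(1 − n/N)·s²/n.
f = 3632/21610 = 0.16807034; Var(ȳ) = 0.83192966·70360/3632 = 16.116347.
Var(Ŷ) = 21610² · 16.116347 = 7.5262067 × 10^9.

7.526 × 10^9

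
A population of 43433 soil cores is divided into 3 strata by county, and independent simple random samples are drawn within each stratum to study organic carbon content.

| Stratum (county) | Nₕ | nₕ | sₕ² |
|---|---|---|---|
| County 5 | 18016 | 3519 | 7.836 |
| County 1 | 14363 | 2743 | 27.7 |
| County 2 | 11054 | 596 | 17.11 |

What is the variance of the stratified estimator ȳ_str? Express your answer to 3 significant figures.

0.00296

Var(ȳ_str) = Σₕ Wₕ²(1 − fₕ)sₕ²/nₕ with Wₕ = Nₕ/N, N = 43433.
County 5: Wₕ = 0.41479981; term = 0.41479981²·(1 − 0.19532638)·7.836/3519 = 3.0829893 × 10^-4.
County 1: Wₕ = 0.33069325; term = 0.33069325²·(1 − 0.19097682)·27.7/2743 = 8.9344042 × 10^-4.
County 2: Wₕ = 0.25450694; term = 0.25450694²·(1 − 0.05391713)·17.11/596 = 0.0017592688.
Sum = 0.0029610082.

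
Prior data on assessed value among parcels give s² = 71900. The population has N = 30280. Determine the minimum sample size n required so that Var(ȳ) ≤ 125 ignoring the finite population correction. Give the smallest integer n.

Without fpc, n₀ = s²/D = 71900/125 = 575.2000.
Rounding up, n = 576.

576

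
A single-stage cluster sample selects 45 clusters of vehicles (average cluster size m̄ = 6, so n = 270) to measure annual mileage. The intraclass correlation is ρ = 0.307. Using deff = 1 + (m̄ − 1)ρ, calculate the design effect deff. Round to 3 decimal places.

2.535

deff = 1 + (6 − 1)·0.307 = 1 + 1.535 = 2.535.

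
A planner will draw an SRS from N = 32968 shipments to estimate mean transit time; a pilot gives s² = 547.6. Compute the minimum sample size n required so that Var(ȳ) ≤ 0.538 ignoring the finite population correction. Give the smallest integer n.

Without fpc, n₀ = s²/D = 547.6/0.538 = 1017.8439.
Rounding up, n = 1018.

1018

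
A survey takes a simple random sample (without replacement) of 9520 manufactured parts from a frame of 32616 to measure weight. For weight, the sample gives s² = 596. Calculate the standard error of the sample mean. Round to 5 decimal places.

0.21055

Under SRS without replacement, Var(ȳ) = (1 − f)·s²/n with f = n/N = 9520/32616 = 0.29188129.
Var(ȳ) = (1 − 0.29188129)·596/9520 = 0.70811871·0.062605042 = 0.044331802.
SE(ȳ) = √(0.044331802) = 0.21055.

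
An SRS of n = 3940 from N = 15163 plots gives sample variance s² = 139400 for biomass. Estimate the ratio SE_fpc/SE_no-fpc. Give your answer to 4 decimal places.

f = n/N = 3940/15163 = 0.25984304.
SE_no-fpc = √(s²/n) = 5.9481687; SE_fpc = √((1−f)s²/n) = 5.1173508.
Ratio = √(1−f) = 0.86032375.

0.8603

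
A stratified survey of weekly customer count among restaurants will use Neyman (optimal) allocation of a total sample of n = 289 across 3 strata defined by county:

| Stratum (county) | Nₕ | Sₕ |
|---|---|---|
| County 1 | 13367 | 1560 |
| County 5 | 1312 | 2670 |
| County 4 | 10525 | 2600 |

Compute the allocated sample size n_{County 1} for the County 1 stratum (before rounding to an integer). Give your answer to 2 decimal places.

Neyman allocation: nₕ = n·NₕSₕ / Σⱼ NⱼSⱼ.
Σ NⱼSⱼ = 13367·1560 + 1312·2670 + 10525·2600 = 5.172056 × 10^7.
n_{County 1} = 289·13367·1560 / (5.172056 × 10^7) = 116.52.

116.52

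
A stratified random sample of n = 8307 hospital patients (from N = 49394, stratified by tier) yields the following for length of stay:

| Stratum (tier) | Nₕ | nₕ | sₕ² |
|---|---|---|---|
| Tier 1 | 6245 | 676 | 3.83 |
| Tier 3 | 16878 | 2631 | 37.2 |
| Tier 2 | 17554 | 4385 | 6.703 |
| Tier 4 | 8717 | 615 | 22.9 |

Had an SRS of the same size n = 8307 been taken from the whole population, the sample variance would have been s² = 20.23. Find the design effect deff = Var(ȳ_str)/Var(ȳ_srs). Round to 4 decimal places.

1.3314

Var(ȳ_str) = Σ Wₕ²(1−fₕ)sₕ²/nₕ with Wₕ = Nₕ/49394:
  Tier 1: (6245/49394)²·(1−676/6245)·3.83/676 = 8.0763168 × 10^-5
  Tier 3: (16878/49394)²·(1−2631/16878)·37.2/2631 = 0.0013935357
  Tier 2: (17554/49394)²·(1−4385/17554)·6.703/4385 = 1.448372 × 10^-4
  Tier 4: (8717/49394)²·(1−615/8717)·22.9/615 = 0.0010778821
  → Var(ȳ_str) = 0.0026970182.
Var(ȳ_srs) = (1 − 8307/49394)·20.23/8307 = 0.0020257316.
deff = 0.0026970182 / 0.0020257316 = 1.3314.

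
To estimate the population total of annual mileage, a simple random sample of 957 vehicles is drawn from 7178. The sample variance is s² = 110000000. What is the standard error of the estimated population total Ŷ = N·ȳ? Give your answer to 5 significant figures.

2.2655 × 10^6

Var(Ŷ) = N²·Var(ȳ) = N²·(1 − n/N)·s²/n.
f = 957/7178 = 0.13332405; Var(ȳ) = 0.86667595·110000000/957 = 99617.926.
Var(Ŷ) = 7178² · 99617.926 = 5.1326825 × 10^12.
SE(Ŷ) = √(5.1326825 × 10^12) = 2.2655 × 10^6.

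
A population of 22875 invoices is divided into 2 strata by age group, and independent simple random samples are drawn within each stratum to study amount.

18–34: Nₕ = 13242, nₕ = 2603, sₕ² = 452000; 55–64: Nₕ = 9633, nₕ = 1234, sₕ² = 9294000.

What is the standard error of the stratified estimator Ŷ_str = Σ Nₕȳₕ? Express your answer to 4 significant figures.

Var(Ŷ_str) = Σₕ Nₕ²(1 − fₕ)sₕ²/nₕ.
18–34: 13242²·(1 − 2603/13242)·452000/2603 = 2.4463504 × 10^10.
55–64: 9633²·(1 − 1234/9633)·9294000/1234 = 6.093638 × 10^11.
Sum = 6.338273 × 10^11.
SE = √(6.338273 × 10^11) = 796100.

796100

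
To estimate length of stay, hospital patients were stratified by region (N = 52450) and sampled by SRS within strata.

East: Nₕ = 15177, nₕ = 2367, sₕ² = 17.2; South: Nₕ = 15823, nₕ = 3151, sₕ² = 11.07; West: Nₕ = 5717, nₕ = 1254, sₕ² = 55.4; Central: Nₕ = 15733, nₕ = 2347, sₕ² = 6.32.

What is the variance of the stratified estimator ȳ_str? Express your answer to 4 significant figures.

Var(ȳ_str) = Σₕ Wₕ²(1 − fₕ)sₕ²/nₕ with Wₕ = Nₕ/N, N = 52450.
East: Wₕ = 0.28936130; term = 0.28936130²·(1 − 0.15595968)·17.2/2367 = 5.1353999 × 10^-4.
South: Wₕ = 0.30167779; term = 0.30167779²·(1 − 0.19914049)·11.07/3151 = 2.5606029 × 10^-4.
West: Wₕ = 0.10899905; term = 0.10899905²·(1 − 0.21934581)·55.4/1254 = 4.0974751 × 10^-4.
Central: Wₕ = 0.29996187; term = 0.29996187²·(1 − 0.14917689)·6.32/2347 = 2.0614622 × 10^-4.
Sum = 0.001385494.

0.001385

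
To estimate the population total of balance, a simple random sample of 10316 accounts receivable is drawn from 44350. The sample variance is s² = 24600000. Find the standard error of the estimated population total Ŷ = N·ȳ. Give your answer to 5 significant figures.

1.8972 × 10^6

Var(Ŷ) = N²·Var(ȳ) = N²·(1 − n/N)·s²/n.
f = 10316/44350 = 0.23260428; Var(ȳ) = 0.76739572·24600000/10316 = 1829.9665.
Var(Ŷ) = 44350² · 1829.9665 = 3.5994023 × 10^12.
SE(Ŷ) = √(3.5994023 × 10^12) = 1.8972 × 10^6.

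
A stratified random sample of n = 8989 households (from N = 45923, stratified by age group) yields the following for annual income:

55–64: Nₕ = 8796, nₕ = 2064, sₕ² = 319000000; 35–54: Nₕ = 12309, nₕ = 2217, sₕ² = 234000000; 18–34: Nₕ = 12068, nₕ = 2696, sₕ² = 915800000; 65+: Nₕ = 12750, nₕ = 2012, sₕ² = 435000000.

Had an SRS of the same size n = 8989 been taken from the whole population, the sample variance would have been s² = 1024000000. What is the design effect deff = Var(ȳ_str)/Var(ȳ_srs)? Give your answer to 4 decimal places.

0.4673

Var(ȳ_str) = Σ Wₕ²(1−fₕ)sₕ²/nₕ with Wₕ = Nₕ/45923:
  55–64: (8796/45923)²·(1−2064/8796)·319000000/2064 = 4339.6011
  35–54: (12309/45923)²·(1−2217/12309)·234000000/2217 = 6217.1261
  18–34: (12068/45923)²·(1−2696/12068)·915800000/2696 = 18217.46
  65+: (12750/45923)²·(1−2012/12750)·435000000/2012 = 14035.709
  → Var(ȳ_str) = 42809.896.
Var(ȳ_srs) = (1 − 8989/45923)·1024000000/8989 = 91618.815.
deff = 42809.896 / 91618.815 = 0.4673.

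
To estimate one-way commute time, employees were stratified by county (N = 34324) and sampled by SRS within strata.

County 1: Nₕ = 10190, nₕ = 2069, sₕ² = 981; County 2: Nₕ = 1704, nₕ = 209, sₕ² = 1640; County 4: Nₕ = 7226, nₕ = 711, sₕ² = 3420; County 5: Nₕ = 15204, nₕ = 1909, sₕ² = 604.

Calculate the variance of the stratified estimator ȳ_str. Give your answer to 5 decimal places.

0.29677

Var(ȳ_str) = Σₕ Wₕ²(1 − fₕ)sₕ²/nₕ with Wₕ = Nₕ/N, N = 34324.
County 1: Wₕ = 0.29687682; term = 0.29687682²·(1 − 0.20304220)·981/2069 = 0.033304002.
County 2: Wₕ = 0.04964456; term = 0.04964456²·(1 − 0.12265258)·1640/209 = 0.016967293.
County 4: Wₕ = 0.21052325; term = 0.21052325²·(1 − 0.09839469)·3420/711 = 0.19220872.
County 5: Wₕ = 0.44295537; term = 0.44295537²·(1 − 0.12555906)·604/1909 = 0.054285198.
Sum = 0.29676521.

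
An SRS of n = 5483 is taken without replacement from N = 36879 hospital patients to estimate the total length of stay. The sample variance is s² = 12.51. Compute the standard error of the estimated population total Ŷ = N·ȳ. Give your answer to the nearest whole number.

1625

Var(Ŷ) = N²·Var(ȳ) = N²·(1 − n/N)·s²/n.
f = 5483/36879 = 0.14867540; Var(ȳ) = 0.85132460·12.51/5483 = 0.0019423802.
Var(Ŷ) = 36879² · 0.0019423802 = 2.6417549 × 10^6.
SE(Ŷ) = √(2.6417549 × 10^6) = 1625.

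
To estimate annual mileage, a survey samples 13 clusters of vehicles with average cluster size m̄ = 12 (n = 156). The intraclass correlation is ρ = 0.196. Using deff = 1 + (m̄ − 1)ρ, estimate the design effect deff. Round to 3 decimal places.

deff = 1 + (12 − 1)·0.196 = 1 + 2.156 = 3.156.

3.156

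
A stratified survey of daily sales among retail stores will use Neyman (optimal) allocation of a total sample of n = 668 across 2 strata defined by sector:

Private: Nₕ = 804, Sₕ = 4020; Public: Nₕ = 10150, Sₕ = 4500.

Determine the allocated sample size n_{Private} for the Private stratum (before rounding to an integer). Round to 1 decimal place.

44.1

Neyman allocation: nₕ = n·NₕSₕ / Σⱼ NⱼSⱼ.
Σ NⱼSⱼ = 804·4020 + 10150·4500 = 4.890708 × 10^7.
n_{Private} = 668·804·4020 / (4.890708 × 10^7) = 44.1.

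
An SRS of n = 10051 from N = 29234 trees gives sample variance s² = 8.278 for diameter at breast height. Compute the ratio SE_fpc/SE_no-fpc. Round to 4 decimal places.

0.8101

f = n/N = 10051/29234 = 0.34381200.
SE_no-fpc = √(s²/n) = 0.028698426; SE_fpc = √((1−f)s²/n) = 0.023247284.
Ratio = √(1−f) = 0.81005432.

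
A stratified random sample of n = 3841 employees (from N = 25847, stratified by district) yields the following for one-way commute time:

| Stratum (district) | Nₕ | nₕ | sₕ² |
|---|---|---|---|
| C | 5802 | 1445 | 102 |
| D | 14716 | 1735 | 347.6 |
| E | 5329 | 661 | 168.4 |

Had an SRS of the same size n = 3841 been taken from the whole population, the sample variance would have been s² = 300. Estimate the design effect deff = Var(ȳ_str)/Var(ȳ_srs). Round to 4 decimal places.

Var(ȳ_str) = Σ Wₕ²(1−fₕ)sₕ²/nₕ with Wₕ = Nₕ/25847:
  C: (5802/25847)²·(1−1445/5802)·102/1445 = 0.0026710211
  D: (14716/25847)²·(1−1735/14716)·347.6/1735 = 0.057287244
  E: (5329/25847)²·(1−661/5329)·168.4/661 = 0.0094863012
  → Var(ȳ_str) = 0.069444566.
Var(ȳ_srs) = (1 − 3841/25847)·300/3841 = 0.066497897.
deff = 0.069444566 / 0.066497897 = 1.0443.

1.0443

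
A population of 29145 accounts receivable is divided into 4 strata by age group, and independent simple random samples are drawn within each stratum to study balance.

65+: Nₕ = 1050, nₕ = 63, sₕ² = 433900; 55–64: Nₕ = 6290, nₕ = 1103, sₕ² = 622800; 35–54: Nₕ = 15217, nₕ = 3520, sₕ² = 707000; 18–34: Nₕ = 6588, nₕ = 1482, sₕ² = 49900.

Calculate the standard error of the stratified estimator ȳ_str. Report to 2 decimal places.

Var(ȳ_str) = Σₕ Wₕ²(1 − fₕ)sₕ²/nₕ with Wₕ = Nₕ/N, N = 29145.
65+: Wₕ = 0.03602676; term = 0.03602676²·(1 − 0.06000000)·433900/63 = 8.4028659.
55–64: Wₕ = 0.21581746; term = 0.21581746²·(1 − 0.17535771)·622800/1103 = 21.687619.
35–54: Wₕ = 0.52211357; term = 0.52211357²·(1 − 0.23132023)·707000/3520 = 42.087406.
18–34: Wₕ = 0.22604220; term = 0.22604220²·(1 − 0.22495446)·49900/1482 = 1.3333944.
Sum = 73.511285.
SE = √(73.511285) = 8.57.

8.57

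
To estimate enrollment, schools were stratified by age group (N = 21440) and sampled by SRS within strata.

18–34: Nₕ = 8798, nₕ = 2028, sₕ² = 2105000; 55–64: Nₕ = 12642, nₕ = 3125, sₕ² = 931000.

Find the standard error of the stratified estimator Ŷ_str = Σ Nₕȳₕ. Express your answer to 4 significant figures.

Var(Ŷ_str) = Σₕ Nₕ²(1 − fₕ)sₕ²/nₕ.
18–34: 8798²·(1 − 2028/8798)·2105000/2028 = 6.1823954 × 10^10.
55–64: 12642²·(1 − 3125/12642)·931000/3125 = 3.5843921 × 10^10.
Sum = 9.7667875 × 10^10.
SE = √(9.7667875 × 10^10) = 312500.

312500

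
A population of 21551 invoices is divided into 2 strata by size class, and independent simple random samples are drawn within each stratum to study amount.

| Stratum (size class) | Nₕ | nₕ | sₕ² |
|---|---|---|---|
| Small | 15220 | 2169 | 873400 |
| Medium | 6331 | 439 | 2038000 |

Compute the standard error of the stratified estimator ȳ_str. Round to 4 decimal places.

23.3468

Var(ȳ_str) = Σₕ Wₕ²(1 − fₕ)sₕ²/nₕ with Wₕ = Nₕ/N, N = 21551.
Small: Wₕ = 0.70623173; term = 0.70623173²·(1 − 0.14250986)·873400/2169 = 172.21748.
Medium: Wₕ = 0.29376827; term = 0.29376827²·(1 − 0.06934134)·2038000/439 = 372.8549.
Sum = 545.07238.
SE = √(545.07238) = 23.3468.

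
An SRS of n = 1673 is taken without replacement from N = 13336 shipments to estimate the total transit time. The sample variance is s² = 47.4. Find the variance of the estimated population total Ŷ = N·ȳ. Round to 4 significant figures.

4.407 × 10^6

Var(Ŷ) = N²·Var(ȳ) = N²·(1 − n/N)·s²/n.
f = 1673/13336 = 0.12544991; Var(ȳ) = 0.87455009·47.4/1673 = 0.024778048.
Var(Ŷ) = 13336² · 0.024778048 = 4.4067485 × 10^6.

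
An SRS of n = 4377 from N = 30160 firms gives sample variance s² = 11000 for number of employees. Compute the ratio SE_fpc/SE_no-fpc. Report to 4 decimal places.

f = n/N = 4377/30160 = 0.14512599.
SE_no-fpc = √(s²/n) = 1.5852876; SE_fpc = √((1−f)s²/n) = 1.4657474.
Ratio = √(1−f) = 0.92459397.

0.9246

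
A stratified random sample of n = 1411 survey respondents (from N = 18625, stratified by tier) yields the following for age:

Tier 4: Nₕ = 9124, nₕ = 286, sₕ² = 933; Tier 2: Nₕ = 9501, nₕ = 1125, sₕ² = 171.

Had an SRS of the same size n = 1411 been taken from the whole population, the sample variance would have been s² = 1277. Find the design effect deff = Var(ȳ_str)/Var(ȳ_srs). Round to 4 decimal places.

0.9483

Var(ȳ_str) = Σ Wₕ²(1−fₕ)sₕ²/nₕ with Wₕ = Nₕ/18625:
  Tier 4: (9124/18625)²·(1−286/9124)·933/286 = 0.75833713
  Tier 2: (9501/18625)²·(1−1125/9501)·171/1125 = 0.034870407
  → Var(ȳ_str) = 0.79320754.
Var(ȳ_srs) = (1 − 1411/18625)·1277/1411 = 0.83646813.
deff = 0.79320754 / 0.83646813 = 0.9483.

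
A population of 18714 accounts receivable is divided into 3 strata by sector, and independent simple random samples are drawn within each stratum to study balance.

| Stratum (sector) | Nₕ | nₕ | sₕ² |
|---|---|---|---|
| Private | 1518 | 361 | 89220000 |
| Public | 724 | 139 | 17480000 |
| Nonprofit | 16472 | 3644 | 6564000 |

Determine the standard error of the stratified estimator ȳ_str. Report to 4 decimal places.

49.7831

Var(ȳ_str) = Σₕ Wₕ²(1 − fₕ)sₕ²/nₕ with Wₕ = Nₕ/N, N = 18714.
Private: Wₕ = 0.08111574; term = 0.08111574²·(1 − 0.23781291)·89220000/361 = 1239.444.
Public: Wₕ = 0.03868761; term = 0.03868761²·(1 − 0.19198895)·17480000/139 = 152.0855.
Nonprofit: Wₕ = 0.88019664; term = 0.88019664²·(1 − 0.22122390)·6564000/3644 = 1086.8316.
Sum = 2478.3611.
SE = √(2478.3611) = 49.7831.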